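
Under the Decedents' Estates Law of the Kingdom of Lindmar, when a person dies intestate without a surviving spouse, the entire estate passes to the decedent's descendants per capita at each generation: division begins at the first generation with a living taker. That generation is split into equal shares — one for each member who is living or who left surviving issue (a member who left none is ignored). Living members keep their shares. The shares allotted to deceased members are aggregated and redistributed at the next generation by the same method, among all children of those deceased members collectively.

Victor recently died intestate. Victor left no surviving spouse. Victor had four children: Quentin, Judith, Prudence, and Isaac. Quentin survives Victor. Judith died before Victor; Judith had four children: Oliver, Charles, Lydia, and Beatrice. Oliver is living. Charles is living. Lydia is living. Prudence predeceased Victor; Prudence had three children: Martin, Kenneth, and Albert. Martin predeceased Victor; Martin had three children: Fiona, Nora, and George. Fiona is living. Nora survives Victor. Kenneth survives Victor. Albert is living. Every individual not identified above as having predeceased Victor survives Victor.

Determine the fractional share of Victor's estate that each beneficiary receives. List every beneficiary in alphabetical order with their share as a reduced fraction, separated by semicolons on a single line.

There is no surviving spouse, so the entire estate passes to Victor's descendants per capita at each generation.
At generation 1 (Quentin, Judith, Prudence, Isaac) there are 4 shares of (1)/4 = 1/4 each.
Living: Quentin and Isaac — each takes 1/4.
Deceased: Judith and Prudence. Their combined 1/2 is pooled and carried to generation 2.
At generation 2 (Oliver, Charles, Lydia, Beatrice, Martin, Kenneth, Albert) there are 7 shares of (1/2)/7 = 1/14 each.
Living: Oliver, Charles, Lydia, Beatrice, Kenneth, and Albert — each takes 1/14.
Deceased: Martin. That 1/14 share is carried to generation 3.
At generation 3 (Fiona, Nora, George) there are 3 shares of (1/14)/3 = 1/42 each.
Living: Fiona, Nora, and George — each takes 1/42.

Albert 1/14; Beatrice 1/14; Charles 1/14; Fiona 1/42; George 1/42; Isaac 1/4; Kenneth 1/14; Lydia 1/14; Nora 1/42; Oliver 1/14; Quentin 1/4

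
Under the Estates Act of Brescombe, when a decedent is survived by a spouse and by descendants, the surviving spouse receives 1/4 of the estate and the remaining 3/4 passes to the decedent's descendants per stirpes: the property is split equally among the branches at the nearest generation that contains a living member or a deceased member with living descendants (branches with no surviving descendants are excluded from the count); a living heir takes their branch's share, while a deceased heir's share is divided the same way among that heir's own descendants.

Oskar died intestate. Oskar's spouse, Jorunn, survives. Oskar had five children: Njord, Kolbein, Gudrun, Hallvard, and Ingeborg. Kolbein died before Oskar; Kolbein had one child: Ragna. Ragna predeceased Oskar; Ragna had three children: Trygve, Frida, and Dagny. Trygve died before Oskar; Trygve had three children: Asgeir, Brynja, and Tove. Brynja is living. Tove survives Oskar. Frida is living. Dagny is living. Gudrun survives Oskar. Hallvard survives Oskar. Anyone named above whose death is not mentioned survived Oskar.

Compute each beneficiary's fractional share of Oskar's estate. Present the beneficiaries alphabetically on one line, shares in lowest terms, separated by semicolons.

Jorunn, as surviving spouse, takes 1/4.
The remaining 3/4 passes to Oskar's descendants per stirpes.
The 3/4 is divided into 5 equal shares of 3/20 among Njord, Kolbein, Gudrun, Hallvard, Ingeborg.
Njord is living and takes 3/20.
Kolbein predeceased; the 3/20 allotted to Kolbein's branch passes to Kolbein's issue by representation.
Ragna's line is the sole branch at this level, so the full 3/20 passes to Ragna's issue by representation.
The 3/20 is divided into 3 equal shares of 1/20 among Trygve, Frida, Dagny.
Trygve predeceased; the 1/20 allotted to Trygve's branch passes to Trygve's issue by representation.
The 1/20 is divided into 3 equal shares of 1/60 among Asgeir, Brynja, Tove.
Asgeir is living and takes 1/60.
Brynja is living and takes 1/60.
Tove is living and takes 1/60.
Frida is living and takes 1/20.
Dagny is living and takes 1/20.
Gudrun is living and takes 3/20.
Hallvard is living and takes 3/20.
Ingeborg is living and takes 3/20.

Asgeir 1/60; Brynja 1/60; Dagny 1/20; Frida 1/20; Gudrun 3/20; Hallvard 3/20; Ingeborg 3/20; Jorunn 1/4; Njord 3/20; Tove 1/60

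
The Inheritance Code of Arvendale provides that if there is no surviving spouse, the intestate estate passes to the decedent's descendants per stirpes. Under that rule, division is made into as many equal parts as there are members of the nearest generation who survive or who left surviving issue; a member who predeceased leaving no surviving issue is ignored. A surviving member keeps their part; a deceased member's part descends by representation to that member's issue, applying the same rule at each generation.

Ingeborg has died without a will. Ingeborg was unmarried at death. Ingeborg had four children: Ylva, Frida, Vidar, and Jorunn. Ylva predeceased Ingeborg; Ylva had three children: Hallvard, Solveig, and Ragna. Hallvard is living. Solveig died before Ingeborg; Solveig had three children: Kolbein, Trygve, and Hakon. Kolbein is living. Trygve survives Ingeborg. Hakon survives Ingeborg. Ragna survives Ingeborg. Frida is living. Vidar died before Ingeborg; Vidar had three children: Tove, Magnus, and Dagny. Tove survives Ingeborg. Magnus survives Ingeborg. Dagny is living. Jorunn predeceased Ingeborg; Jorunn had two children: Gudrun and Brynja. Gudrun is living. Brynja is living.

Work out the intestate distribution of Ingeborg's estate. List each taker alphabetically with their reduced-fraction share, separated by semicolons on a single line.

Brynja 1/8; Dagny 1/12; Frida 1/4; Gudrun 1/8; Hakon 1/36; Hallvard 1/12; Kolbein 1/36; Magnus 1/12; Ragna 1/12; Tove 1/12; Trygve 1/36

There is no surviving spouse, so the entire estate passes to Ingeborg's descendants per stirpes.
The estate is divided into 4 equal shares of 1/4 among Ylva, Frida, Vidar, Jorunn.
Ylva predeceased; the 1/4 allotted to Ylva's branch passes to Ylva's issue by representation.
The 1/4 is divided into 3 equal shares of 1/12 among Hallvard, Solveig, Ragna.
Hallvard is living and takes 1/12.
Solveig predeceased; the 1/12 allotted to Solveig's branch passes to Solveig's issue by representation.
The 1/12 is divided into 3 equal shares of 1/36 among Kolbein, Trygve, Hakon.
Kolbein is living and takes 1/36.
Trygve is living and takes 1/36.
Hakon is living and takes 1/36.
Ragna is living and takes 1/12.
Frida is living and takes 1/4.
Vidar predeceased; the 1/4 allotted to Vidar's branch passes to Vidar's issue by representation.
The 1/4 is divided into 3 equal shares of 1/12 among Tove, Magnus, Dagny.
Tove is living and takes 1/12.
Magnus is living and takes 1/12.
Dagny is living and takes 1/12.
Jorunn predeceased; the 1/4 allotted to Jorunn's branch passes to Jorunn's issue by representation.
The 1/4 is divided into 2 equal shares of 1/8 among Gudrun, Brynja.
Gudrun is living and takes 1/8.
Brynja is living and takes 1/8.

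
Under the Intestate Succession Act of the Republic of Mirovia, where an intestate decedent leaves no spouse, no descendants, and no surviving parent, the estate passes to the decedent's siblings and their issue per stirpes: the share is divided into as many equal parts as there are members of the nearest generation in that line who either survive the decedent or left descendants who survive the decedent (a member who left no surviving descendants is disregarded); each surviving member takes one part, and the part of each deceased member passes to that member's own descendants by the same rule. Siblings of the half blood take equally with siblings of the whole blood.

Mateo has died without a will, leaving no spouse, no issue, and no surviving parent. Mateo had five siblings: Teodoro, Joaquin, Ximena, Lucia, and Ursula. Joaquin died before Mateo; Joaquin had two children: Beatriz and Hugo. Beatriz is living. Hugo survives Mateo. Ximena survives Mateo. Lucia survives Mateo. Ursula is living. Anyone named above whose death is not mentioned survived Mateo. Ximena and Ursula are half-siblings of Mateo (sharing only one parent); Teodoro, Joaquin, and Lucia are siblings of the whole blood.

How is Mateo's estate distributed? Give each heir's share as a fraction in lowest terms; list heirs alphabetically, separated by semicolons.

No spouse, descendants, or parent survives, so the estate passes to Mateo's siblings per stirpes.
Half-blood and whole-blood siblings take equally under the stated rule.
The estate is divided into 5 equal shares of 1/5 among Teodoro, Joaquin, Ximena, Lucia, Ursula.
Teodoro is living and takes 1/5.
Joaquin predeceased; the 1/5 allotted to Joaquin's branch passes to Joaquin's issue by representation.
The 1/5 is divided into 2 equal shares of 1/10 among Beatriz, Hugo.
Beatriz is living and takes 1/10.
Hugo is living and takes 1/10.
Ximena is living and takes 1/5.
Lucia is living and takes 1/5.
Ursula is living and takes 1/5.

Beatriz 1/10; Hugo 1/10; Lucia 1/5; Teodoro 1/5; Ursula 1/5; Ximena 1/5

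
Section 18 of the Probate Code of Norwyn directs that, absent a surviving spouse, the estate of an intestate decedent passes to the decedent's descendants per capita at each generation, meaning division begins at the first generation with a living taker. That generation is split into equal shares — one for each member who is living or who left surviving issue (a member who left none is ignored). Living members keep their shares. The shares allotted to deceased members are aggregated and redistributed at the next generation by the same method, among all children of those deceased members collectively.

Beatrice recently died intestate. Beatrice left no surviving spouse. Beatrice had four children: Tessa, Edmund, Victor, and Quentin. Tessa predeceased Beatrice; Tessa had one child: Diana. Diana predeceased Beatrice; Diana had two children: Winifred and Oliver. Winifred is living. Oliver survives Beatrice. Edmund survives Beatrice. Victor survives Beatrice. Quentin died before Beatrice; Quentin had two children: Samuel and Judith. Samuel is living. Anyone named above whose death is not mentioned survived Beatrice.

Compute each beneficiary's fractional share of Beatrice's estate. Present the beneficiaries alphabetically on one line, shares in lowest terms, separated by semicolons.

Edmund 1/4; Judith 1/6; Oliver 1/12; Samuel 1/6; Victor 1/4; Winifred 1/12

There is no surviving spouse, so the entire estate passes to Beatrice's descendants per capita at each generation.
At generation 1 (Tessa, Edmund, Victor, Quentin) there are 4 shares of (1)/4 = 1/4 each.
Living: Edmund and Victor — each takes 1/4.
Deceased: Tessa and Quentin. Their combined 1/2 is pooled and carried to generation 2.
At generation 2 (Diana, Samuel, Judith) there are 3 shares of (1/2)/3 = 1/6 each.
Living: Samuel and Judith — each takes 1/6.
Deceased: Diana. That 1/6 share is carried to generation 3.
At generation 3 (Winifred, Oliver) there are 2 shares of (1/6)/2 = 1/12 each.
Living: Winifred and Oliver — each takes 1/12.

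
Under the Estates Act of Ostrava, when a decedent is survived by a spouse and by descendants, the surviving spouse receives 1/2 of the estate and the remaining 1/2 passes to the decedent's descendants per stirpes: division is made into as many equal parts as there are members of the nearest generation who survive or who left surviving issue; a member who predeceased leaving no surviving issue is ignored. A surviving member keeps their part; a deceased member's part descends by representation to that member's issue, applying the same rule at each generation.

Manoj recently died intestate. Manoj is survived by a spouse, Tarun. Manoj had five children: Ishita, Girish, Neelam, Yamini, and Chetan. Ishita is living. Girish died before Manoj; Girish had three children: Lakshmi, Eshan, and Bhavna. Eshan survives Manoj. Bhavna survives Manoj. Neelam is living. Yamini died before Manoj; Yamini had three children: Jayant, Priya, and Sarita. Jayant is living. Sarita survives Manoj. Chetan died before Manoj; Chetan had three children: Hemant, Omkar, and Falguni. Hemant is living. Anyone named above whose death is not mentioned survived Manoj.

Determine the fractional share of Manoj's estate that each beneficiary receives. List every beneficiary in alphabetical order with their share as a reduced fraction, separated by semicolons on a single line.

Tarun, as surviving spouse, takes 1/2.
The remaining 1/2 passes to Manoj's descendants per stirpes.
The 1/2 is divided into 5 equal shares of 1/10 among Ishita, Girish, Neelam, Yamini, Chetan.
Ishita is living and takes 1/10.
Girish predeceased; the 1/10 allotted to Girish's branch passes to Girish's issue by representation.
The 1/10 is divided into 3 equal shares of 1/30 among Lakshmi, Eshan, Bhavna.
Lakshmi is living and takes 1/30.
Eshan is living and takes 1/30.
Bhavna is living and takes 1/30.
Neelam is living and takes 1/10.
Yamini predeceased; the 1/10 allotted to Yamini's branch passes to Yamini's issue by representation.
The 1/10 is divided into 3 equal shares of 1/30 among Jayant, Priya, Sarita.
Jayant is living and takes 1/30.
Priya is living and takes 1/30.
Sarita is living and takes 1/30.
Chetan predeceased; the 1/10 allotted to Chetan's branch passes to Chetan's issue by representation.
The 1/10 is divided into 3 equal shares of 1/30 among Hemant, Omkar, Falguni.
Hemant is living and takes 1/30.
Omkar is living and takes 1/30.
Falguni is living and takes 1/30.

Bhavna 1/30; Eshan 1/30; Falguni 1/30; Hemant 1/30; Ishita 1/10; Jayant 1/30; Lakshmi 1/30; Neelam 1/10; Omkar 1/30; Priya 1/30; Sarita 1/30; Tarun 1/2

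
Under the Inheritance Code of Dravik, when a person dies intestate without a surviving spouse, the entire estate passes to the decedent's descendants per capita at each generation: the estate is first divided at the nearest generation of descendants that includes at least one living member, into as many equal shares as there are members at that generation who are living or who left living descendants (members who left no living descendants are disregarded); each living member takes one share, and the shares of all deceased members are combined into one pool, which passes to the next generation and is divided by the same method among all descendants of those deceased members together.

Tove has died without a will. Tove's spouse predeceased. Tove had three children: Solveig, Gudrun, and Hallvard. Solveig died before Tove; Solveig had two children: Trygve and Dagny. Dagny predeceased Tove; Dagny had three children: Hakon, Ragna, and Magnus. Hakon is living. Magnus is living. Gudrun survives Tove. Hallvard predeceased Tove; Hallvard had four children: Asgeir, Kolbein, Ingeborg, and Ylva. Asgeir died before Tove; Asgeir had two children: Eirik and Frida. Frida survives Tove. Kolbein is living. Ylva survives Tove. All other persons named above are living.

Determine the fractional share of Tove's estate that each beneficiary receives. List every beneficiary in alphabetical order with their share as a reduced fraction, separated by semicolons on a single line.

Eirik 2/45; Frida 2/45; Gudrun 1/3; Hakon 2/45; Ingeborg 1/9; Kolbein 1/9; Magnus 2/45; Ragna 2/45; Trygve 1/9; Ylva 1/9

There is no surviving spouse, so the entire estate passes to Tove's descendants per capita at each generation.
At generation 1 (Solveig, Gudrun, Hallvard) there are 3 shares of (1)/3 = 1/3 each.
Living: Gudrun — each takes 1/3.
Deceased: Solveig and Hallvard. Their combined 2/3 is pooled and carried to generation 2.
At generation 2 (Trygve, Dagny, Asgeir, Kolbein, Ingeborg, Ylva) there are 6 shares of (2/3)/6 = 1/9 each.
Living: Trygve, Kolbein, Ingeborg, and Ylva — each takes 1/9.
Deceased: Dagny and Asgeir. Their combined 2/9 is pooled and carried to generation 3.
At generation 3 (Hakon, Ragna, Magnus, Eirik, Frida) there are 5 shares of (2/9)/5 = 2/45 each.
Living: Hakon, Ragna, Magnus, Eirik, and Frida — each takes 2/45.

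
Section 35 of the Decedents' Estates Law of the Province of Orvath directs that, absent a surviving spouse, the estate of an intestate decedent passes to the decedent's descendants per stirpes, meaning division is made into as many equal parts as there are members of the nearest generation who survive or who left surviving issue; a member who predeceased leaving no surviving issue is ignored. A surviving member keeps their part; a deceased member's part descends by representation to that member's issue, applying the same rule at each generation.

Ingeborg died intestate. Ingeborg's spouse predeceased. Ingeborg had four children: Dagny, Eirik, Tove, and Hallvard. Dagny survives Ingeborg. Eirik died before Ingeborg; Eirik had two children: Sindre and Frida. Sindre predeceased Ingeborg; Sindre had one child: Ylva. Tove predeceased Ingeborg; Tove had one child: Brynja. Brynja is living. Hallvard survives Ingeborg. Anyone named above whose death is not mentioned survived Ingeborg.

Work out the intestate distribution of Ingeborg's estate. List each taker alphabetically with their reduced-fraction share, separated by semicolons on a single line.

Brynja 1/4; Dagny 1/4; Frida 1/8; Hallvard 1/4; Ylva 1/8

There is no surviving spouse, so the entire estate passes to Ingeborg's descendants per stirpes.
The estate is divided into 4 equal shares of 1/4 among Dagny, Eirik, Tove, Hallvard.
Dagny is living and takes 1/4.
Eirik predeceased; the 1/4 allotted to Eirik's branch passes to Eirik's issue by representation.
The 1/4 is divided into 2 equal shares of 1/8 among Sindre, Frida.
Sindre predeceased; the 1/8 allotted to Sindre's branch passes to Sindre's issue by representation.
Ylva is the sole taker at this level and receives the full 1/8.
Frida is living and takes 1/8.
Tove predeceased; the 1/4 allotted to Tove's branch passes to Tove's issue by representation.
Brynja is the sole taker at this level and receives the full 1/4.
Hallvard is living and takes 1/4.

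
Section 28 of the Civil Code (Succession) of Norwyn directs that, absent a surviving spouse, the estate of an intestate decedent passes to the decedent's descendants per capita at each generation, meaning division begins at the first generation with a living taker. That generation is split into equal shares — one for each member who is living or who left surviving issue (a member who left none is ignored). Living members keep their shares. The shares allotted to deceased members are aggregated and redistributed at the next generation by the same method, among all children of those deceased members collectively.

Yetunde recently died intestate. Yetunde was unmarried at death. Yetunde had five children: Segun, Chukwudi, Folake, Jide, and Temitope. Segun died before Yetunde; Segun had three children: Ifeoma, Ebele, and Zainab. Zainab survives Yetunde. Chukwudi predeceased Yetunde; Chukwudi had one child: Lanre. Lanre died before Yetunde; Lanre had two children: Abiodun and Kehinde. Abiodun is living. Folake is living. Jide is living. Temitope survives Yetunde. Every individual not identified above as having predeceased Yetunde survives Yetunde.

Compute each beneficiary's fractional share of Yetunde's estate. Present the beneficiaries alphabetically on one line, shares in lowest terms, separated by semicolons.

There is no surviving spouse, so the entire estate passes to Yetunde's descendants per capita at each generation.
At generation 1 (Segun, Chukwudi, Folake, Jide, Temitope) there are 5 shares of (1)/5 = 1/5 each.
Living: Folake, Jide, and Temitope — each takes 1/5.
Deceased: Segun and Chukwudi. Their combined 2/5 is pooled and carried to generation 2.
At generation 2 (Ifeoma, Ebele, Zainab, Lanre) there are 4 shares of (2/5)/4 = 1/10 each.
Living: Ifeoma, Ebele, and Zainab — each takes 1/10.
Deceased: Lanre. That 1/10 share is carried to generation 3.
At generation 3 (Abiodun, Kehinde) there are 2 shares of (1/10)/2 = 1/20 each.
Living: Abiodun and Kehinde — each takes 1/20.

Abiodun 1/20; Ebele 1/10; Folake 1/5; Ifeoma 1/10; Jide 1/5; Kehinde 1/20; Temitope 1/5; Zainab 1/10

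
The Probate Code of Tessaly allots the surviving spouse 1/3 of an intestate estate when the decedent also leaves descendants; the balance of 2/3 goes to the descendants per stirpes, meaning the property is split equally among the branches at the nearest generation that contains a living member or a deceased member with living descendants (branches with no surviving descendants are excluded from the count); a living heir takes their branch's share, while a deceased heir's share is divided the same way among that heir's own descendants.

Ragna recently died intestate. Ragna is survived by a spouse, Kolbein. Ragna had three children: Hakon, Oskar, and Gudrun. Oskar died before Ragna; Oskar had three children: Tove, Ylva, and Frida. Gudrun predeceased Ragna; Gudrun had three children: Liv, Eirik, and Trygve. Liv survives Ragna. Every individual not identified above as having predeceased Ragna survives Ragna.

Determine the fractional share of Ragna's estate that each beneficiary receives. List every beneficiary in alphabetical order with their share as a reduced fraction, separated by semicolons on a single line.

Kolbein, as surviving spouse, takes 1/3.
The remaining 2/3 passes to Ragna's descendants per stirpes.
The 2/3 is divided into 3 equal shares of 2/9 among Hakon, Oskar, Gudrun.
Hakon is living and takes 2/9.
Oskar predeceased; the 2/9 allotted to Oskar's branch passes to Oskar's issue by representation.
The 2/9 is divided into 3 equal shares of 2/27 among Tove, Ylva, Frida.
Tove is living and takes 2/27.
Ylva is living and takes 2/27.
Frida is living and takes 2/27.
Gudrun predeceased; the 2/9 allotted to Gudrun's branch passes to Gudrun's issue by representation.
The 2/9 is divided into 3 equal shares of 2/27 among Liv, Eirik, Trygve.
Liv is living and takes 2/27.
Eirik is living and takes 2/27.
Trygve is living and takes 2/27.

Eirik 2/27; Frida 2/27; Hakon 2/9; Kolbein 1/3; Liv 2/27; Tove 2/27; Trygve 2/27; Ylva 2/27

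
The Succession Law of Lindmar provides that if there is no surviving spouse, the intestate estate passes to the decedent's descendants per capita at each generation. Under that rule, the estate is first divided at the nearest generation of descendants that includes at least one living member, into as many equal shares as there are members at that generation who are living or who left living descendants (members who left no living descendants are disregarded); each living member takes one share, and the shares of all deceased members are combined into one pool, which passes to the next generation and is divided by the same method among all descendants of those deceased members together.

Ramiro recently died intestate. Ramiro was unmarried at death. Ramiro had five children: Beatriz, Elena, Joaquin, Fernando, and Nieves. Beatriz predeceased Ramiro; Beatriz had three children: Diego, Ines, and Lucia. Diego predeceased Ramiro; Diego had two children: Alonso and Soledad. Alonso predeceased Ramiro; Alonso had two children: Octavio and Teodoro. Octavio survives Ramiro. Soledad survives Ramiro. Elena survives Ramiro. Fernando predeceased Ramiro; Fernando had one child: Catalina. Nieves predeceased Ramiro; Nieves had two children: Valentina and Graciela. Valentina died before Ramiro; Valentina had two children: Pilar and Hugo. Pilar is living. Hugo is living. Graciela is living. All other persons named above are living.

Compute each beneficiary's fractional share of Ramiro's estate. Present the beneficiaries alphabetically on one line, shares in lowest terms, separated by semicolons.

There is no surviving spouse, so the entire estate passes to Ramiro's descendants per capita at each generation.
At generation 1 (Beatriz, Elena, Joaquin, Fernando, Nieves) there are 5 shares of (1)/5 = 1/5 each.
Living: Elena and Joaquin — each takes 1/5.
Deceased: Beatriz, Fernando, and Nieves. Their combined 3/5 is pooled and carried to generation 2.
At generation 2 (Diego, Ines, Lucia, Catalina, Valentina, Graciela) there are 6 shares of (3/5)/6 = 1/10 each.
Living: Ines, Lucia, Catalina, and Graciela — each takes 1/10.
Deceased: Diego and Valentina. Their combined 1/5 is pooled and carried to generation 3.
At generation 3 (Alonso, Soledad, Pilar, Hugo) there are 4 shares of (1/5)/4 = 1/20 each.
Living: Soledad, Pilar, and Hugo — each takes 1/20.
Deceased: Alonso. That 1/20 share is carried to generation 4.
At generation 4 (Octavio, Teodoro) there are 2 shares of (1/20)/2 = 1/40 each.
Living: Octavio and Teodoro — each takes 1/40.

Catalina 1/10; Elena 1/5; Graciela 1/10; Hugo 1/20; Ines 1/10; Joaquin 1/5; Lucia 1/10; Octavio 1/40; Pilar 1/20; Soledad 1/20; Teodoro 1/40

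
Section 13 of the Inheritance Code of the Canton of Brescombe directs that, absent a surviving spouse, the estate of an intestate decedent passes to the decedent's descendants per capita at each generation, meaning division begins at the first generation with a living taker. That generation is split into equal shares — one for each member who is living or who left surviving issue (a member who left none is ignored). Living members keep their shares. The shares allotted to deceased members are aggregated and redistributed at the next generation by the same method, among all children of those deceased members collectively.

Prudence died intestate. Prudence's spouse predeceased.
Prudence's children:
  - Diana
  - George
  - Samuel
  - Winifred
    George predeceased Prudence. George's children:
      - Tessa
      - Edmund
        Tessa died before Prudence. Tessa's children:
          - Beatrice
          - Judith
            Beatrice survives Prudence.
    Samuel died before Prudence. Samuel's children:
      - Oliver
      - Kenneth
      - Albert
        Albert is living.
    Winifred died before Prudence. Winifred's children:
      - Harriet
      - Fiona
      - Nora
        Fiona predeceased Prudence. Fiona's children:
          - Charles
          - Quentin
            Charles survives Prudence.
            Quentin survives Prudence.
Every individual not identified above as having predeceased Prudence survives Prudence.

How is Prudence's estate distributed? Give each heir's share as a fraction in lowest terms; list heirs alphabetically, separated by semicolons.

Albert 3/32; Beatrice 3/64; Charles 3/64; Diana 1/4; Edmund 3/32; Harriet 3/32; Judith 3/64; Kenneth 3/32; Nora 3/32; Oliver 3/32; Quentin 3/64

There is no surviving spouse, so the entire estate passes to Prudence's descendants per capita at each generation.
At generation 1 (Diana, George, Samuel, Winifred) there are 4 shares of (1)/4 = 1/4 each.
Living: Diana — each takes 1/4.
Deceased: George, Samuel, and Winifred. Their combined 3/4 is pooled and carried to generation 2.
At generation 2 (Tessa, Edmund, Oliver, Kenneth, Albert, Harriet, Fiona, Nora) there are 8 shares of (3/4)/8 = 3/32 each.
Living: Edmund, Oliver, Kenneth, Albert, Harriet, and Nora — each takes 3/32.
Deceased: Tessa and Fiona. Their combined 3/16 is pooled and carried to generation 3.
At generation 3 (Beatrice, Judith, Charles, Quentin) there are 4 shares of (3/16)/4 = 3/64 each.
Living: Beatrice, Judith, Charles, and Quentin — each takes 3/64.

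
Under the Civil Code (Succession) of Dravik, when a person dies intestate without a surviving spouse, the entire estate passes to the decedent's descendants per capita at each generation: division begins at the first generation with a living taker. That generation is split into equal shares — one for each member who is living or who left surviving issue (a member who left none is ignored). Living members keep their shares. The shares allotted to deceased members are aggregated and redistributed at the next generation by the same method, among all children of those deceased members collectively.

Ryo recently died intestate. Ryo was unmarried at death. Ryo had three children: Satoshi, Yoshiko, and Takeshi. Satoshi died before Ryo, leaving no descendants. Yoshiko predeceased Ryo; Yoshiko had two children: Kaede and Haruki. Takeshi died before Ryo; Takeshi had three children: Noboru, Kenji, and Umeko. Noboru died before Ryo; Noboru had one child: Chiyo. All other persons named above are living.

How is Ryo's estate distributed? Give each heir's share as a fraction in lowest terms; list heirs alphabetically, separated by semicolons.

Chiyo 1/5; Haruki 1/5; Kaede 1/5; Kenji 1/5; Umeko 1/5

There is no surviving spouse, so the entire estate passes to Ryo's descendants per capita at each generation.
No one at generation 1 (Yoshiko, Takeshi) is living; moving to the next generation.
At generation 2 (Kaede, Haruki, Noboru, Kenji, Umeko) there are 5 shares of (1)/5 = 1/5 each.
Living: Kaede, Haruki, Kenji, and Umeko — each takes 1/5.
Deceased: Noboru. That 1/5 share is carried to generation 3.
At generation 3 (Chiyo) there are 1 shares of (1/5)/1 = 1/5 each.
Living: Chiyo — each takes 1/5.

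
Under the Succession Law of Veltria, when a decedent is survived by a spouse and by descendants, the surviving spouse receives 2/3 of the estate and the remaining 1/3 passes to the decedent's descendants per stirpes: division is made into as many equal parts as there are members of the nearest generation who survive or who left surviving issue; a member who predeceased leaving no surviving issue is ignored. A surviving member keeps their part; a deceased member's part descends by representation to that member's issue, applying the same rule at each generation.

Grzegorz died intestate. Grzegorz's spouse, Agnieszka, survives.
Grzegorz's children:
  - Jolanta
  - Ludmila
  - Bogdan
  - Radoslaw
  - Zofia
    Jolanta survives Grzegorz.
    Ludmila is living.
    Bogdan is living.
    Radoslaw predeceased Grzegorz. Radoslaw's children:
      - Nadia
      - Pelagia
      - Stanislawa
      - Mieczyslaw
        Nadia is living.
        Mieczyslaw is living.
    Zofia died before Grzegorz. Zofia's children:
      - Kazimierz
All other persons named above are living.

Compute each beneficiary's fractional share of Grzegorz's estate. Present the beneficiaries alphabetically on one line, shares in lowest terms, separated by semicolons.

Agnieszka 2/3; Bogdan 1/15; Jolanta 1/15; Kazimierz 1/15; Ludmila 1/15; Mieczyslaw 1/60; Nadia 1/60; Pelagia 1/60; Stanislawa 1/60

Agnieszka, as surviving spouse, takes 2/3.
The remaining 1/3 passes to Grzegorz's descendants per stirpes.
The 1/3 is divided into 5 equal shares of 1/15 among Jolanta, Ludmila, Bogdan, Radoslaw, Zofia.
Jolanta is living and takes 1/15.
Ludmila is living and takes 1/15.
Bogdan is living and takes 1/15.
Radoslaw predeceased; the 1/15 allotted to Radoslaw's branch passes to Radoslaw's issue by representation.
The 1/15 is divided into 4 equal shares of 1/60 among Nadia, Pelagia, Stanislawa, Mieczyslaw.
Nadia is living and takes 1/60.
Pelagia is living and takes 1/60.
Stanislawa is living and takes 1/60.
Mieczyslaw is living and takes 1/60.
Zofia predeceased; the 1/15 allotted to Zofia's branch passes to Zofia's issue by representation.
Kazimierz is the sole taker at this level and receives the full 1/15.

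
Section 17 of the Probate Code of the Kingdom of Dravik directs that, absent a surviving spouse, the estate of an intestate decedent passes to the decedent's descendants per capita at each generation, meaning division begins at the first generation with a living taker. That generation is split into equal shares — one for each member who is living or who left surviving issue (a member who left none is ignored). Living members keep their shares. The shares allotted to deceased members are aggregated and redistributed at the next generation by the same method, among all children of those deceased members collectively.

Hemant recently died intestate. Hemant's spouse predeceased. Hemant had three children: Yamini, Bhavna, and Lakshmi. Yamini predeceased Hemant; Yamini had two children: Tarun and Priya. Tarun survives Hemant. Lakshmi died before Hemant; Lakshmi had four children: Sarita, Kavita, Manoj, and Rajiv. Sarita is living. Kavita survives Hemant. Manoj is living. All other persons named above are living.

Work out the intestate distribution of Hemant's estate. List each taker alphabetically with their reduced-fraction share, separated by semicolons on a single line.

There is no surviving spouse, so the entire estate passes to Hemant's descendants per capita at each generation.
At generation 1 (Yamini, Bhavna, Lakshmi) there are 3 shares of (1)/3 = 1/3 each.
Living: Bhavna — each takes 1/3.
Deceased: Yamini and Lakshmi. Their combined 2/3 is pooled and carried to generation 2.
At generation 2 (Tarun, Priya, Sarita, Kavita, Manoj, Rajiv) there are 6 shares of (2/3)/6 = 1/9 each.
Living: Tarun, Priya, Sarita, Kavita, Manoj, and Rajiv — each takes 1/9.

Bhavna 1/3; Kavita 1/9; Manoj 1/9; Priya 1/9; Rajiv 1/9; Sarita 1/9; Tarun 1/9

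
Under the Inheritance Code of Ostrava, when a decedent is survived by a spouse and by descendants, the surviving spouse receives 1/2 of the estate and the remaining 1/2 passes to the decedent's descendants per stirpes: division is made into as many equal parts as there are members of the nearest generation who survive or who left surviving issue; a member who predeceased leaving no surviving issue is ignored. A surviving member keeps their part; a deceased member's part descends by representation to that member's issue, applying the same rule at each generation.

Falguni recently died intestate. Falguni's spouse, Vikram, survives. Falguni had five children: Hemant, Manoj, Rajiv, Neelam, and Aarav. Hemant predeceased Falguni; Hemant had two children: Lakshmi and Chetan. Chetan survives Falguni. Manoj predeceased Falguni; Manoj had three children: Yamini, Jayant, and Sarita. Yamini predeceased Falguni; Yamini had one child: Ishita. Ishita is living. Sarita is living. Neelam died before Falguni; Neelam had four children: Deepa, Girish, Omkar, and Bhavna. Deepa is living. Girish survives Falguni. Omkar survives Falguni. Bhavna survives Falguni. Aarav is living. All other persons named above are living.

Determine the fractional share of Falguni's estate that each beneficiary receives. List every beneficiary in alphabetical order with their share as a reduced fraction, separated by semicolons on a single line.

Vikram, as surviving spouse, takes 1/2.
The remaining 1/2 passes to Falguni's descendants per stirpes.
The 1/2 is divided into 5 equal shares of 1/10 among Hemant, Manoj, Rajiv, Neelam, Aarav.
Hemant predeceased; the 1/10 allotted to Hemant's branch passes to Hemant's issue by representation.
The 1/10 is divided into 2 equal shares of 1/20 among Lakshmi, Chetan.
Lakshmi is living and takes 1/20.
Chetan is living and takes 1/20.
Manoj predeceased; the 1/10 allotted to Manoj's branch passes to Manoj's issue by representation.
The 1/10 is divided into 3 equal shares of 1/30 among Yamini, Jayant, Sarita.
Yamini predeceased; the 1/30 allotted to Yamini's branch passes to Yamini's issue by representation.
Ishita is the sole taker at this level and receives the full 1/30.
Jayant is living and takes 1/30.
Sarita is living and takes 1/30.
Rajiv is living and takes 1/10.
Neelam predeceased; the 1/10 allotted to Neelam's branch passes to Neelam's issue by representation.
The 1/10 is divided into 4 equal shares of 1/40 among Deepa, Girish, Omkar, Bhavna.
Deepa is living and takes 1/40.
Girish is living and takes 1/40.
Omkar is living and takes 1/40.
Bhavna is living and takes 1/40.
Aarav is living and takes 1/10.

Aarav 1/10; Bhavna 1/40; Chetan 1/20; Deepa 1/40; Girish 1/40; Ishita 1/30; Jayant 1/30; Lakshmi 1/20; Omkar 1/40; Rajiv 1/10; Sarita 1/30; Vikram 1/2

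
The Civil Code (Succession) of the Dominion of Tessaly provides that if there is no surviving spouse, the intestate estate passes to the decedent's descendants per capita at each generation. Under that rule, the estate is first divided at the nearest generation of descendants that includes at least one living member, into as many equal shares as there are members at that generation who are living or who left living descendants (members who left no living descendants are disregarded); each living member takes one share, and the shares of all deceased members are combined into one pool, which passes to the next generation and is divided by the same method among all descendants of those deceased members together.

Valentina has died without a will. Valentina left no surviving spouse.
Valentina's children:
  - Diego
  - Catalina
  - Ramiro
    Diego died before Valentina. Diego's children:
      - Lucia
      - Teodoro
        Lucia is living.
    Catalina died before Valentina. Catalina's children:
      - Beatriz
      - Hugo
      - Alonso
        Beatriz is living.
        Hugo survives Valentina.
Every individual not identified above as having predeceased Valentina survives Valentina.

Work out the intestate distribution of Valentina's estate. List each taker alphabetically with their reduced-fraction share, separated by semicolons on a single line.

There is no surviving spouse, so the entire estate passes to Valentina's descendants per capita at each generation.
At generation 1 (Diego, Catalina, Ramiro) there are 3 shares of (1)/3 = 1/3 each.
Living: Ramiro — each takes 1/3.
Deceased: Diego and Catalina. Their combined 2/3 is pooled and carried to generation 2.
At generation 2 (Lucia, Teodoro, Beatriz, Hugo, Alonso) there are 5 shares of (2/3)/5 = 2/15 each.
Living: Lucia, Teodoro, Beatriz, Hugo, and Alonso — each takes 2/15.

Alonso 2/15; Beatriz 2/15; Hugo 2/15; Lucia 2/15; Ramiro 1/3; Teodoro 2/15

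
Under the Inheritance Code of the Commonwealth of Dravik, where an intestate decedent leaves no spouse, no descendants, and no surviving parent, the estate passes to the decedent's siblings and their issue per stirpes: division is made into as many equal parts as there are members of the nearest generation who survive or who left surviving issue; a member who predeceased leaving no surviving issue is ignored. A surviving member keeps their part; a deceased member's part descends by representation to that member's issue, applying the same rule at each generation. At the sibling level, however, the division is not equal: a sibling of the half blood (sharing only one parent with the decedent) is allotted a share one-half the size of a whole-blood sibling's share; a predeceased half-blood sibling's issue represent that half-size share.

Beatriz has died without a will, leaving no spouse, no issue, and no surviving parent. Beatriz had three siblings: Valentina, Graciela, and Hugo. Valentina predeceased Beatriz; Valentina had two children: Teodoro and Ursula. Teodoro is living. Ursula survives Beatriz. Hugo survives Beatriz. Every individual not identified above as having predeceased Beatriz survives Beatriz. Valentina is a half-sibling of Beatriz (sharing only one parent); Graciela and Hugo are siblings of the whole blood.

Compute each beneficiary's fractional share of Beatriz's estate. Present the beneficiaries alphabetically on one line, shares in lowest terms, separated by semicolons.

Graciela 2/5; Hugo 2/5; Teodoro 1/10; Ursula 1/10

No spouse, descendants, or parent survives, so the estate passes to Beatriz's siblings per stirpes.
Half-blood siblings count for one-half the weight of whole-blood siblings at the initial division.
Dividing 1 in proportion to weights (total weight 5/2): Valentina (weight 1/2) → 1/5; Graciela (weight 1) → 2/5; Hugo (weight 1) → 2/5.
Valentina predeceased; the 1/5 allotted to Valentina's branch passes to Valentina's issue by representation.
The 1/5 is divided into 2 equal shares of 1/10 among Teodoro, Ursula.
Teodoro is living and takes 1/10.
Ursula is living and takes 1/10.
Graciela is living and takes 2/5.
Hugo is living and takes 2/5.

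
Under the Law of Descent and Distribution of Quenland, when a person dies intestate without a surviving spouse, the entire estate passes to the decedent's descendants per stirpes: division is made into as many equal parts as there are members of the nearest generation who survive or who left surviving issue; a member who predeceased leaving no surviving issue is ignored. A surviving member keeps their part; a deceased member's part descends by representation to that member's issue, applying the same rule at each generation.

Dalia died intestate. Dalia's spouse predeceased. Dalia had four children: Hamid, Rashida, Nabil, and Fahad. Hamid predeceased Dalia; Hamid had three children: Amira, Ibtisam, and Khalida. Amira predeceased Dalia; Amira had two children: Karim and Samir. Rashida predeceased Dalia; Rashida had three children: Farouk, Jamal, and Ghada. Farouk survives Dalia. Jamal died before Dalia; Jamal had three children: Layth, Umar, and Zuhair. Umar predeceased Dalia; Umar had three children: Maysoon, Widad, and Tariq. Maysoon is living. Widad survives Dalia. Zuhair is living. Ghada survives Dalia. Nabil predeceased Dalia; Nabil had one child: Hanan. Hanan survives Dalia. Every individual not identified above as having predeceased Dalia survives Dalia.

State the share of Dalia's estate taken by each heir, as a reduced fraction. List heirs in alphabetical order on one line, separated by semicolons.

There is no surviving spouse, so the entire estate passes to Dalia's descendants per stirpes.
The estate is divided into 4 equal shares of 1/4 among Hamid, Rashida, Nabil, Fahad.
Hamid predeceased; the 1/4 allotted to Hamid's branch passes to Hamid's issue by representation.
The 1/4 is divided into 3 equal shares of 1/12 among Amira, Ibtisam, Khalida.
Amira predeceased; the 1/12 allotted to Amira's branch passes to Amira's issue by representation.
The 1/12 is divided into 2 equal shares of 1/24 among Karim, Samir.
Karim is living and takes 1/24.
Samir is living and takes 1/24.
Ibtisam is living and takes 1/12.
Khalida is living and takes 1/12.
Rashida predeceased; the 1/4 allotted to Rashida's branch passes to Rashida's issue by representation.
The 1/4 is divided into 3 equal shares of 1/12 among Farouk, Jamal, Ghada.
Farouk is living and takes 1/12.
Jamal predeceased; the 1/12 allotted to Jamal's branch passes to Jamal's issue by representation.
The 1/12 is divided into 3 equal shares of 1/36 among Layth, Umar, Zuhair.
Layth is living and takes 1/36.
Umar predeceased; the 1/36 allotted to Umar's branch passes to Umar's issue by representation.
The 1/36 is divided into 3 equal shares of 1/108 among Maysoon, Widad, Tariq.
Maysoon is living and takes 1/108.
Widad is living and takes 1/108.
Tariq is living and takes 1/108.
Zuhair is living and takes 1/36.
Ghada is living and takes 1/12.
Nabil predeceased; the 1/4 allotted to Nabil's branch passes to Nabil's issue by representation.
Hanan is the sole taker at this level and receives the full 1/4.
Fahad is living and takes 1/4.

Fahad 1/4; Farouk 1/12; Ghada 1/12; Hanan 1/4; Ibtisam 1/12; Karim 1/24; Khalida 1/12; Layth 1/36; Maysoon 1/108; Samir 1/24; Tariq 1/108; Widad 1/108; Zuhair 1/36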